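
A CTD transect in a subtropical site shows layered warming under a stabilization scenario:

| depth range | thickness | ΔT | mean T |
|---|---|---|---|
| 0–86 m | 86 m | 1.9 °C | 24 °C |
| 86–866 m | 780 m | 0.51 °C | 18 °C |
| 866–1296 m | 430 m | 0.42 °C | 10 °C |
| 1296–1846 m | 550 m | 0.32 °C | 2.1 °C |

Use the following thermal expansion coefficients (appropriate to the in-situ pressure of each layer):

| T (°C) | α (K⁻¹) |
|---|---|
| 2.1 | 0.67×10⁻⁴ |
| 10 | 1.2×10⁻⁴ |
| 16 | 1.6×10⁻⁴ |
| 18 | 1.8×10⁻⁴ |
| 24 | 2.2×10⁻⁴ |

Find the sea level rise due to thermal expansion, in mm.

Layer 1 at 24 °C → α = 2.2×10⁻⁴ K⁻¹
Layer 2 at 18 °C → α = 1.8×10⁻⁴ K⁻¹
Layer 3 at 10 °C → α = 1.2×10⁻⁴ K⁻¹
Layer 4 at 2.1 °C → α = 0.67×10⁻⁴ K⁻¹
0–86 m: 86 × 1.9 × 2.2×10⁻⁴ = 0.035948 m
86–866 m: 1.8×10⁻⁴ × 780 × 0.51 = 0.071604 m
1.2×10⁻⁴ × 0.42 × 430 = 0.021672 m
Layer 4: 0.67×10⁻⁴ × 0.32 × 550 = 0.011792 m
Δh = 0.035948 + 0.071604 + 0.021672 + 0.011792 = 0.141016 m

141 mm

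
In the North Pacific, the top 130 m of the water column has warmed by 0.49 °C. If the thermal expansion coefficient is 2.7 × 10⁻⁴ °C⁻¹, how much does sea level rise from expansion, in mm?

Δh = αΔT·H = 2.7×10⁻⁴ × 0.49 × 130 = 0.017199 m

Δh = 17.2 mm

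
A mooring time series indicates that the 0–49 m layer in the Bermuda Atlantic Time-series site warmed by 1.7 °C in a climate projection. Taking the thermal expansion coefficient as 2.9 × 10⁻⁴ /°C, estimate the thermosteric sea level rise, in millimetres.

Δh = 24 mm

Δh = αΔT·H = 2.9×10⁻⁴ × 1.7 × 49 = 0.024157 m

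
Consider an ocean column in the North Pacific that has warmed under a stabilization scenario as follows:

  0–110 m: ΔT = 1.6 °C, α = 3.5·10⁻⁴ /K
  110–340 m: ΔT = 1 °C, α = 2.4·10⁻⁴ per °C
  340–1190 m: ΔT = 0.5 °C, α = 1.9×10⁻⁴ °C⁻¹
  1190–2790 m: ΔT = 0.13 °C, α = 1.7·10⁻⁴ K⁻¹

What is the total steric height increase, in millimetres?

Δh ≈ 233 mm

Layer 1: 1.6 × 3.5×10⁻⁴ × 110 = 0.06160 m
110–340 m: 1 × 230 × 2.4×10⁻⁴ = 0.05520 m
Layer 3: 1.9×10⁻⁴ × 0.5 × 850 = 0.08075 m
Layer 4: 1600 × 1.7×10⁻⁴ × 0.13 = 0.03536 m
Δh = 0.06160 + 0.05520 + 0.08075 + 0.03536 = 0.23291 m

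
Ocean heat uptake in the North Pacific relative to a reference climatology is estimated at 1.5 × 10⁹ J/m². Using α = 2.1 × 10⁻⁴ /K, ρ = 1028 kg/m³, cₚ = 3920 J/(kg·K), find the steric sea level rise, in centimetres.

Δh = αQ/(ρcₚ) = 2.1×10⁻⁴ × 1.5×10⁹ / (1028 × 3920) ≈ 0.078168 m

Δh ≈ 7.82 cm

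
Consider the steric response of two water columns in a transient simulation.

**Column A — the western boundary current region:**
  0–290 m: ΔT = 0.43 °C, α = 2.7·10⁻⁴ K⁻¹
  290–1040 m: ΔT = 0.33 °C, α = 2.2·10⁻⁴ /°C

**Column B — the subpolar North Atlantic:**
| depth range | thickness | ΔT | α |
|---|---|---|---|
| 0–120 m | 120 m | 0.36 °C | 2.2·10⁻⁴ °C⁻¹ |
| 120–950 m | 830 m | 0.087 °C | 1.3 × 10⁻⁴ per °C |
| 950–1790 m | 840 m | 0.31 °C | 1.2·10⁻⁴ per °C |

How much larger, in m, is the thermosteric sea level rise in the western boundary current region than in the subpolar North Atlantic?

Δh_A − Δh_B ≈ 0.038 m

A 2.7×10⁻⁴ × 290 × 0.43 = 0.033669 m
A Layer 2: 2.2×10⁻⁴ × 750 × 0.33 = 0.05445 m
A total: 0.088119 m
B Layer 1: 0.36 × 120 × 2.2×10⁻⁴ = 0.009504 m
B 0.087 × 1.3×10⁻⁴ × 830 = 0.0093873 m
B 950–1790 m: 1.2×10⁻⁴ × 0.31 × 840 = 0.031248 m
B total: 0.0501393 m
Difference: 0.088119 − 0.0501393 = 0.0379797 m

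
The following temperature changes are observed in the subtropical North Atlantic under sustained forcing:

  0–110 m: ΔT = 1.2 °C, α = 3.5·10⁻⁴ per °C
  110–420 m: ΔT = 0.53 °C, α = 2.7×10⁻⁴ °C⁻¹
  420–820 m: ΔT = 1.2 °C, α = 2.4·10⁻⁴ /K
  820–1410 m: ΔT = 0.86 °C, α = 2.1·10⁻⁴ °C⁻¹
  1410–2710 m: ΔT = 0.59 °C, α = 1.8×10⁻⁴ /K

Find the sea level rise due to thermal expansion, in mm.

1.2 × 110 × 3.5×10⁻⁴ = 0.04620 m
2.7×10⁻⁴ × 310 × 0.53 = 0.044361 m
Layer 3: 400 × 1.2 × 2.4×10⁻⁴ = 0.11520 m
820–1410 m: 0.86 × 590 × 2.1×10⁻⁴ = 0.106554 m
Layer 5: 0.59 × 1.8×10⁻⁴ × 1300 = 0.13806 m
Δh = 0.04620 + 0.044361 + 0.11520 + 0.106554 + 0.13806 = 0.450375 m

450 mm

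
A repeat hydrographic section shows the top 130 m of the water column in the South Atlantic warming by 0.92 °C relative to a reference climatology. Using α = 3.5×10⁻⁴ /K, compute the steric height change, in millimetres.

Δh ≈ 41.9 mm

Δh = αΔT·H = 3.5×10⁻⁴ × 0.92 × 130 = 0.04186 m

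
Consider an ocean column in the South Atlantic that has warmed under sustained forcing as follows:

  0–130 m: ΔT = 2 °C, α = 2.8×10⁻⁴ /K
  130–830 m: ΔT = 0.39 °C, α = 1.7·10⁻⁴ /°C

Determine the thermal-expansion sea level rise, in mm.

2 × 2.8×10⁻⁴ × 130 = 0.07280 m
Layer 2: 0.39 × 1.7×10⁻⁴ × 700 = 0.04641 m
Δh = 0.07280 + 0.04641 = 0.11921 m

Δh ≈ 119 mm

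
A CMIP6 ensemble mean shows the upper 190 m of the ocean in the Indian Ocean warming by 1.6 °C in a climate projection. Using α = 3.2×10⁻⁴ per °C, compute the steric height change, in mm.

97.3 mm of thermosteric rise

Δh = αΔT·H = 3.2×10⁻⁴ × 1.6 × 190 = 0.09728 m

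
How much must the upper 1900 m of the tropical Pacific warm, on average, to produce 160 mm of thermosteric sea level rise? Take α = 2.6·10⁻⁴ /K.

ΔT = Δh/(αH) = 0.16 / (2.6×10⁻⁴ × 1900) ≈ 0.3239 K

about 0.324 K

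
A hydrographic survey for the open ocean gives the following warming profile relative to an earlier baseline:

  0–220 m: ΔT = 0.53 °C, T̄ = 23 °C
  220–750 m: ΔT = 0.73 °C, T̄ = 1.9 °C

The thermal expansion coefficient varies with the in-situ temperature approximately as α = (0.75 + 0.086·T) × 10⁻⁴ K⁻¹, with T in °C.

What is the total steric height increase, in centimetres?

Layer 1: α = (0.75 + 0.086×23)×10⁻⁴ = 2.728×10⁻⁴ K⁻¹
Layer 2: α = (0.75 + 0.086×1.9)×10⁻⁴ = 0.9134×10⁻⁴ K⁻¹
0–220 m: 220 × 2.728×10⁻⁴ × 0.53 = 0.03180848 m
Layer 2: 530 × 0.9134×10⁻⁴ × 0.73 = 0.035339446 m
Δh = 0.03180848 + 0.035339446 = 0.067147926 m ≈ 6.71 cm

Δh ≈ 6.71 cm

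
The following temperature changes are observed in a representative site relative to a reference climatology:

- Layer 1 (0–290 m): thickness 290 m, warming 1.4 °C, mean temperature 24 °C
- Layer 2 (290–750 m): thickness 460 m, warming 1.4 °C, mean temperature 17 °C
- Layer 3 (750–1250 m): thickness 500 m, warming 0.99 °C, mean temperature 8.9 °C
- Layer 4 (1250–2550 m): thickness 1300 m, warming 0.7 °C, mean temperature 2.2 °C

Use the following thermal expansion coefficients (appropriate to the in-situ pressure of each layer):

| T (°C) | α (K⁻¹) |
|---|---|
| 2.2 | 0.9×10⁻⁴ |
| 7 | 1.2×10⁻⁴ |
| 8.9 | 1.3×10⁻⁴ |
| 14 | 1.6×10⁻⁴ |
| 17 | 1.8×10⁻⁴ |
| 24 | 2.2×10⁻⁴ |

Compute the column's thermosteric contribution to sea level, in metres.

0.351 m of thermosteric rise

Layer 1 at 24 °C → α = 2.2×10⁻⁴ K⁻¹
Layer 2 at 17 °C → α = 1.8×10⁻⁴ K⁻¹
Layer 3 at 8.9 °C → α = 1.3×10⁻⁴ K⁻¹
Layer 4 at 2.2 °C → α = 0.9×10⁻⁴ K⁻¹
0–290 m: 290 × 2.2×10⁻⁴ × 1.4 = 0.08932 m
Layer 2: 1.8×10⁻⁴ × 460 × 1.4 = 0.11592 m
Layer 3: 1.3×10⁻⁴ × 0.99 × 500 = 0.06435 m
1300 × 0.7 × 0.9×10⁻⁴ = 0.08190 m
Δh = 0.08932 + 0.11592 + 0.06435 + 0.08190 = 0.35149 m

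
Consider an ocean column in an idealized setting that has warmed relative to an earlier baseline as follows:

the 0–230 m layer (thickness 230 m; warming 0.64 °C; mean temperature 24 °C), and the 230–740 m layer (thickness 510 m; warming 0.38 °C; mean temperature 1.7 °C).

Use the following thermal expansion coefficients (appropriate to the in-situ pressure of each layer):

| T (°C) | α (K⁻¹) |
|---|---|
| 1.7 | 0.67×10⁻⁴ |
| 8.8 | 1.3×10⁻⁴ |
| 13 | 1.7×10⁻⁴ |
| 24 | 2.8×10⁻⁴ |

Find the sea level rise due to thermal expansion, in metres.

Layer 1 at 24 °C → α = 2.8×10⁻⁴ K⁻¹
Layer 2 at 1.7 °C → α = 0.67×10⁻⁴ K⁻¹
0–230 m: 0.64 × 230 × 2.8×10⁻⁴ = 0.041216 m
Layer 2: 0.38 × 510 × 0.67×10⁻⁴ = 0.0129846 m
Δh = 0.041216 + 0.0129846 = 0.0542006 m

0.0542 m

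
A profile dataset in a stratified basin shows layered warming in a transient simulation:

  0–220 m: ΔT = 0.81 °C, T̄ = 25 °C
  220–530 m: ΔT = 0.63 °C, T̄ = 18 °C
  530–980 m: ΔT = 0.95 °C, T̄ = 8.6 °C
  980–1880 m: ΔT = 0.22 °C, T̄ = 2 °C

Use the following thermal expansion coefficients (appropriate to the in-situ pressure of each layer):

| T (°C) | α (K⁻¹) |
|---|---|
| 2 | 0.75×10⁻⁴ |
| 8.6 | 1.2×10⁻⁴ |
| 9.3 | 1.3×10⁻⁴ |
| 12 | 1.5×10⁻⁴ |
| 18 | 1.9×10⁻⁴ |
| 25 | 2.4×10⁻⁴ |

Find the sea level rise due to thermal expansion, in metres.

0.146 m

Layer 1 at 25 °C → α = 2.4×10⁻⁴ K⁻¹
Layer 2 at 18 °C → α = 1.9×10⁻⁴ K⁻¹
Layer 3 at 8.6 °C → α = 1.2×10⁻⁴ K⁻¹
Layer 4 at 2 °C → α = 0.75×10⁻⁴ K⁻¹
2.4×10⁻⁴ × 0.81 × 220 = 0.042768 m
1.9×10⁻⁴ × 310 × 0.63 = 0.037107 m
450 × 1.2×10⁻⁴ × 0.95 = 0.05130 m
0.75×10⁻⁴ × 900 × 0.22 = 0.01485 m
Δh = 0.042768 + 0.037107 + 0.05130 + 0.01485 = 0.146025 m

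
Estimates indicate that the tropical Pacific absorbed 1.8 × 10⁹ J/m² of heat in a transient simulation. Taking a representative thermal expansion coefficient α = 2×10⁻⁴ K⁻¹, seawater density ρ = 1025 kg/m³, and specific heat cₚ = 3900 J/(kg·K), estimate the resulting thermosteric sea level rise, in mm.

Δh = αQ/(ρcₚ) = 2×10⁻⁴ × 1.8×10⁹ / (1025 × 3900) ≈ 0.090056 m

Δh ≈ 90.1 mm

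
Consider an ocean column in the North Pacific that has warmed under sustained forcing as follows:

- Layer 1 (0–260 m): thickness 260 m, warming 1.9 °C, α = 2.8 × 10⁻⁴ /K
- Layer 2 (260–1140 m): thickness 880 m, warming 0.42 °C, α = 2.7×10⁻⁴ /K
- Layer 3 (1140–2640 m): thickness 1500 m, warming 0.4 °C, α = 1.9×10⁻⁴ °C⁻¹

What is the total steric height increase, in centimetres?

Layer 1: 2.8×10⁻⁴ × 1.9 × 260 = 0.13832 m
260–1140 m: 2.7×10⁻⁴ × 880 × 0.42 = 0.099792 m
1140–2640 m: 0.4 × 1.9×10⁻⁴ × 1500 = 0.11400 m
Δh = 0.13832 + 0.099792 + 0.11400 = 0.352112 m ≈ 35 cm

35 cm of thermosteric rise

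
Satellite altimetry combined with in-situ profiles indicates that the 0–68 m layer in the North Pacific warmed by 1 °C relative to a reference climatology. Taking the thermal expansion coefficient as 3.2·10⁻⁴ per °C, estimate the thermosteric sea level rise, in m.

Δh = αΔT·H = 3.2×10⁻⁴ × 1 × 68 = 0.02176 m

Δh ≈ 0.0218 m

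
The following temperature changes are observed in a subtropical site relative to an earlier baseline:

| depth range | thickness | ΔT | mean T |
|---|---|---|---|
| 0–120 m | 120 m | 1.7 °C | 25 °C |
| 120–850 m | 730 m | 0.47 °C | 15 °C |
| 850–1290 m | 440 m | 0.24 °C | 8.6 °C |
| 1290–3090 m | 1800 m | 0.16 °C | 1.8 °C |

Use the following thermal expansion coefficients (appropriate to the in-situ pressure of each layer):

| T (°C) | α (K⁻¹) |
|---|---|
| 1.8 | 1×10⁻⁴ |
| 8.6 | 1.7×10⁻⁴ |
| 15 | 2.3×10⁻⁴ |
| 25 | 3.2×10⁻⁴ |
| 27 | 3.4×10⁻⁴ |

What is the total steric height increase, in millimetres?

190 mm of thermosteric rise

Layer 1 at 25 °C → α = 3.2×10⁻⁴ K⁻¹
Layer 2 at 15 °C → α = 2.3×10⁻⁴ K⁻¹
Layer 3 at 8.6 °C → α = 1.7×10⁻⁴ K⁻¹
Layer 4 at 1.8 °C → α = 1×10⁻⁴ K⁻¹
3.2×10⁻⁴ × 1.7 × 120 = 0.06528 m
Layer 2: 730 × 2.3×10⁻⁴ × 0.47 = 0.078913 m
850–1290 m: 440 × 1.7×10⁻⁴ × 0.24 = 0.017952 m
0.16 × 1×10⁻⁴ × 1800 = 0.02880 m
Δh = 0.06528 + 0.078913 + 0.017952 + 0.02880 = 0.190945 m ≈ 190 mm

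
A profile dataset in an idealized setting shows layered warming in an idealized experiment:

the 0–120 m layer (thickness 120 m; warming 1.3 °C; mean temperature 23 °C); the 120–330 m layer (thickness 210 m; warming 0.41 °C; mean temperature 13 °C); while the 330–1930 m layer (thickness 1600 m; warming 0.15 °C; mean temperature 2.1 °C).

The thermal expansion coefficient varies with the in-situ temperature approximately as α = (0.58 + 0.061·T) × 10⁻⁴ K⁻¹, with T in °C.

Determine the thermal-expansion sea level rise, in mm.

59.8 mm of thermosteric rise

Layer 1: α = (0.58 + 0.061×23)×10⁻⁴ = 1.983×10⁻⁴ K⁻¹
Layer 2: α = (0.58 + 0.061×13)×10⁻⁴ = 1.373×10⁻⁴ K⁻¹
Layer 3: α = (0.58 + 0.061×2.1)×10⁻⁴ = 0.7081×10⁻⁴ K⁻¹
1.983×10⁻⁴ × 1.3 × 120 = 0.0309348 m
120–330 m: 0.41 × 1.373×10⁻⁴ × 210 = 0.01182153 m
330–1930 m: 0.15 × 1600 × 0.7081×10⁻⁴ = 0.0169944 m
Δh = 0.0309348 + 0.01182153 + 0.0169944 = 0.05975073 m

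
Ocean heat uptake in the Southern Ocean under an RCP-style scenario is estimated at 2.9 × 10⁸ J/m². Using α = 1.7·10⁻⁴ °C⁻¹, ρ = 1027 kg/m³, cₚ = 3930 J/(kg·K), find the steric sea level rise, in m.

Δh = αQ/(ρcₚ) = 1.7×10⁻⁴ × 2.9×10⁸ / (1027 × 3930) ≈ 0.012215 m

0.0122 m of thermosteric rise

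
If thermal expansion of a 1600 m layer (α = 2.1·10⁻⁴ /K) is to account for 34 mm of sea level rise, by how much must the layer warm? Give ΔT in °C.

ΔT ≈ 0.101 °C

ΔT = Δh/(αH) = 0.034 / (2.1×10⁻⁴ × 1600) ≈ 0.1012 °C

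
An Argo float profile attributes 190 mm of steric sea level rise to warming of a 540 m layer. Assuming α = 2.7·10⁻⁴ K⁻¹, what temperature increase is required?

ΔT = Δh/(αH) = 0.19 / (2.7×10⁻⁴ × 540) ≈ 1.303 K

1.30 K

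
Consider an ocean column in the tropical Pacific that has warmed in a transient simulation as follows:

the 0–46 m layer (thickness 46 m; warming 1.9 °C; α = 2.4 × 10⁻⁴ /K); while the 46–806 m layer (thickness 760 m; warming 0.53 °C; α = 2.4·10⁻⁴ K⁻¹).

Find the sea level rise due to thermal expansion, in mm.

0–46 m: 2.4×10⁻⁴ × 1.9 × 46 = 0.020976 m
Layer 2: 760 × 2.4×10⁻⁴ × 0.53 = 0.096672 m
Δh = 0.020976 + 0.096672 = 0.117648 m ≈ 118 mm

118 mm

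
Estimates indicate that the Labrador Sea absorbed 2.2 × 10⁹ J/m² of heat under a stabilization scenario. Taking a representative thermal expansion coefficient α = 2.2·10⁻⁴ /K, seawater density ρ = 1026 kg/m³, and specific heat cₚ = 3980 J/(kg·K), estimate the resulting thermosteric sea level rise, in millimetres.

Δh = αQ/(ρcₚ) = 2.2×10⁻⁴ × 2.2×10⁹ / (1026 × 3980) ≈ 0.11853 m

Δh ≈ 119 mm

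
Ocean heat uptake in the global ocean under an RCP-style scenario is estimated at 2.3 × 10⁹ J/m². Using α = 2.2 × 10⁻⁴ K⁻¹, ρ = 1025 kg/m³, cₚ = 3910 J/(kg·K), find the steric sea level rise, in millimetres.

Δh = αQ/(ρcₚ) = 2.2×10⁻⁴ × 2.3×10⁹ / (1025 × 3910) ≈ 0.12626 m

Δh ≈ 126 mm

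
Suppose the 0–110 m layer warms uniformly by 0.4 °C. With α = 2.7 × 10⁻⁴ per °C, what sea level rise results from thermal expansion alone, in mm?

Δh = αΔT·H = 2.7×10⁻⁴ × 0.4 × 110 = 0.01188 m

Δh ≈ 11.9 mm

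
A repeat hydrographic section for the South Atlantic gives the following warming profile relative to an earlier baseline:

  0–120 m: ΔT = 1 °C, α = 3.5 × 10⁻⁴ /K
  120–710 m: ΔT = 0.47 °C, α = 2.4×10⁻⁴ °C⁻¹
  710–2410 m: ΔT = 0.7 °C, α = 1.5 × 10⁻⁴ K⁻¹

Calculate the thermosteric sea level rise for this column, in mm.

Δh ≈ 290 mm

120 × 1 × 3.5×10⁻⁴ = 0.04200 m
0.47 × 2.4×10⁻⁴ × 590 = 0.066552 m
710–2410 m: 1700 × 1.5×10⁻⁴ × 0.7 = 0.17850 m
Δh = 0.04200 + 0.066552 + 0.17850 = 0.287052 m ≈ 290 mm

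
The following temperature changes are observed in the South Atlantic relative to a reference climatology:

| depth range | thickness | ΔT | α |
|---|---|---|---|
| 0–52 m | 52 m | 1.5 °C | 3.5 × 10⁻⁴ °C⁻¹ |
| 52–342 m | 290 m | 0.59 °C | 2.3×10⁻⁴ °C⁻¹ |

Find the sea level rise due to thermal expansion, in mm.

Layer 1: 1.5 × 3.5×10⁻⁴ × 52 = 0.02730 m
Layer 2: 0.59 × 290 × 2.3×10⁻⁴ = 0.039353 m
Δh = 0.02730 + 0.039353 = 0.066653 m

67 mm of thermosteric rise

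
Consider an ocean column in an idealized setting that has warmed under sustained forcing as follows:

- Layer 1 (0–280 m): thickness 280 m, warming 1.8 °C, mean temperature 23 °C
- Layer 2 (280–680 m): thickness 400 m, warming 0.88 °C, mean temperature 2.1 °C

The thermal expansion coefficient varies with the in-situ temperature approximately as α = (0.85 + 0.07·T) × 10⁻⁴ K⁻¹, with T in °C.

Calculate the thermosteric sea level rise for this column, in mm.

Layer 1: α = (0.85 + 0.07×23)×10⁻⁴ = 2.46×10⁻⁴ K⁻¹
Layer 2: α = (0.85 + 0.07×2.1)×10⁻⁴ = 0.997×10⁻⁴ K⁻¹
1.8 × 2.46×10⁻⁴ × 280 = 0.123984 m
Layer 2: 400 × 0.997×10⁻⁴ × 0.88 = 0.0350944 m
Δh = 0.123984 + 0.0350944 = 0.1590784 m ≈ 159 mm

159 mm of thermosteric rise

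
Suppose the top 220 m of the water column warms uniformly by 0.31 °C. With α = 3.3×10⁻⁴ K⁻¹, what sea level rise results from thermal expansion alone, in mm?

Δh ≈ 22.5 mm

Δh = αΔT·H = 3.3×10⁻⁴ × 0.31 × 220 = 0.022506 m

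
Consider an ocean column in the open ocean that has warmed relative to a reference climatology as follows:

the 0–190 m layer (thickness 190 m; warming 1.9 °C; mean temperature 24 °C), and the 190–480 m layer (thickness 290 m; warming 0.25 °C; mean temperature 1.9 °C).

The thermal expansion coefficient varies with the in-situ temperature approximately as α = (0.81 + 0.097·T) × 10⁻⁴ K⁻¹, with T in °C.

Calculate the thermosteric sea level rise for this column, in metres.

Layer 1: α = (0.81 + 0.097×24)×10⁻⁴ = 3.138×10⁻⁴ K⁻¹
Layer 2: α = (0.81 + 0.097×1.9)×10⁻⁴ = 0.9943×10⁻⁴ K⁻¹
0–190 m: 3.138×10⁻⁴ × 190 × 1.9 = 0.1132818 m
Layer 2: 0.9943×10⁻⁴ × 290 × 0.25 = 0.007208675 m
Δh = 0.1132818 + 0.007208675 = 0.120490475 m

0.12 m of thermosteric rise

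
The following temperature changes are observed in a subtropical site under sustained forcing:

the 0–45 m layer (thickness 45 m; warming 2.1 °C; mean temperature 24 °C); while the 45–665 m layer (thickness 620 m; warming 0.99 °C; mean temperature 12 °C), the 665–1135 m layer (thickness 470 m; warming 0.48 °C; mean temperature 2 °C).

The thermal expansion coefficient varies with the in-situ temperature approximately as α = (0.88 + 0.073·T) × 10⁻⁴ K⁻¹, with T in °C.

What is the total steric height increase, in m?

Δh = 0.16 m

Layer 1: α = (0.88 + 0.073×24)×10⁻⁴ = 2.632×10⁻⁴ K⁻¹
Layer 2: α = (0.88 + 0.073×12)×10⁻⁴ = 1.756×10⁻⁴ K⁻¹
Layer 3: α = (0.88 + 0.073×2)×10⁻⁴ = 1.026×10⁻⁴ K⁻¹
45 × 2.632×10⁻⁴ × 2.1 = 0.0248724 m
0.99 × 620 × 1.756×10⁻⁴ = 0.10778328 m
470 × 0.48 × 1.026×10⁻⁴ = 0.02314656 m
Δh = 0.0248724 + 0.10778328 + 0.02314656 = 0.15580224 m ≈ 0.16 m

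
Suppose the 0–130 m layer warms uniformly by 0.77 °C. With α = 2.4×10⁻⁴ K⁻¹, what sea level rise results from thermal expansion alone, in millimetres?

24.0 mm of thermosteric rise

Δh = αΔT·H = 2.4×10⁻⁴ × 0.77 × 130 = 0.024024 m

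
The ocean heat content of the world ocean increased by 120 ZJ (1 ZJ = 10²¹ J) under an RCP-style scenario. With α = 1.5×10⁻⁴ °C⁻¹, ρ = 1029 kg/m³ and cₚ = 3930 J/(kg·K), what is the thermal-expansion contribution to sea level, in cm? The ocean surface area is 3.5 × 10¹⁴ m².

Per unit area: Q = 120×10²¹ / (3.5×10¹⁴) ≈ 3.429×10⁸ J/m²
Δh = αQ/(ρcₚ) = 1.5×10⁻⁴ × 3.429×10⁸ / (1029 × 3930) ≈ 0.012719 m

1.27 cm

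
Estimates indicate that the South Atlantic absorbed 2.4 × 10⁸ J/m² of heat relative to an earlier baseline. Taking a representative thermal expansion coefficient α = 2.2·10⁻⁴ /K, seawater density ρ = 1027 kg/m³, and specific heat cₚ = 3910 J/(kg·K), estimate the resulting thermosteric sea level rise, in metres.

0.0131 m of thermosteric rise

Δh = αQ/(ρcₚ) = 2.2×10⁻⁴ × 2.4×10⁸ / (1027 × 3910) ≈ 0.013149 m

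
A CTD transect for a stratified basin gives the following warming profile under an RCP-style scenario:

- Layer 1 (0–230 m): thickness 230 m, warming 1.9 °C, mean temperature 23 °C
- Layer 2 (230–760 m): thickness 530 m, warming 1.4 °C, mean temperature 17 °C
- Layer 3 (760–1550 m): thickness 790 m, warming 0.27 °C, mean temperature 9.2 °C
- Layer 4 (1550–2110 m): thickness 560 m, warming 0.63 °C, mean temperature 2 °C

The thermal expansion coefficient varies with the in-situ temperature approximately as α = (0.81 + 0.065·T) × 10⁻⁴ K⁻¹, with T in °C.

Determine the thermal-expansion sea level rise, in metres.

Δh = 0.306 m

Layer 1: α = (0.81 + 0.065×23)×10⁻⁴ = 2.305×10⁻⁴ K⁻¹
Layer 2: α = (0.81 + 0.065×17)×10⁻⁴ = 1.915×10⁻⁴ K⁻¹
Layer 3: α = (0.81 + 0.065×9.2)×10⁻⁴ = 1.408×10⁻⁴ K⁻¹
Layer 4: α = (0.81 + 0.065×2)×10⁻⁴ = 0.94×10⁻⁴ K⁻¹
Layer 1: 230 × 1.9 × 2.305×10⁻⁴ = 0.1007285 m
Layer 2: 530 × 1.915×10⁻⁴ × 1.4 = 0.142093 m
Layer 3: 1.408×10⁻⁴ × 0.27 × 790 = 0.03003264 m
Layer 4: 560 × 0.63 × 0.94×10⁻⁴ = 0.0331632 m
Δh = 0.1007285 + 0.142093 + 0.03003264 + 0.0331632 = 0.30601734 m ≈ 0.306 m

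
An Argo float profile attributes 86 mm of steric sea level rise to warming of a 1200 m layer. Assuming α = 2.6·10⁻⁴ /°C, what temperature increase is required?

0.276 °C

ΔT = Δh/(αH) = 0.086 / (2.6×10⁻⁴ × 1200) ≈ 0.2756 °C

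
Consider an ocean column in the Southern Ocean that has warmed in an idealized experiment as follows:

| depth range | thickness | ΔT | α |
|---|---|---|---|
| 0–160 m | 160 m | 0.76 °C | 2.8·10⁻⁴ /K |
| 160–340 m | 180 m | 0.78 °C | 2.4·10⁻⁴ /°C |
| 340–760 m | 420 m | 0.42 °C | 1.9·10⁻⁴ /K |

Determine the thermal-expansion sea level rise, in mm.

0–160 m: 0.76 × 2.8×10⁻⁴ × 160 = 0.034048 m
Layer 2: 2.4×10⁻⁴ × 0.78 × 180 = 0.033696 m
Layer 3: 0.42 × 1.9×10⁻⁴ × 420 = 0.033516 m
Δh = 0.034048 + 0.033696 + 0.033516 = 0.10126 m

about 101 mm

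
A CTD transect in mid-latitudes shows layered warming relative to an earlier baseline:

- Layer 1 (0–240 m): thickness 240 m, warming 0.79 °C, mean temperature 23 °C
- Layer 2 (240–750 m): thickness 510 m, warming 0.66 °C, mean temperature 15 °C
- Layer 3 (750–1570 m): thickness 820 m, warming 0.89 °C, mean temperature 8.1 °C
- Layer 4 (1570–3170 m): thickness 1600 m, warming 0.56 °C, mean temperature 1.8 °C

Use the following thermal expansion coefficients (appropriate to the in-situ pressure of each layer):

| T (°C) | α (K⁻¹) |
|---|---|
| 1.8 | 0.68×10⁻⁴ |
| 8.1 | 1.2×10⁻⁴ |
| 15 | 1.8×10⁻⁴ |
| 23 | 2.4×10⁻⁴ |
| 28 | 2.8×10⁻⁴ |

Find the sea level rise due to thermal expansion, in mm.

Δh = 255 mm

Layer 1 at 23 °C → α = 2.4×10⁻⁴ K⁻¹
Layer 2 at 15 °C → α = 1.8×10⁻⁴ K⁻¹
Layer 3 at 8.1 °C → α = 1.2×10⁻⁴ K⁻¹
Layer 4 at 1.8 °C → α = 0.68×10⁻⁴ K⁻¹
0–240 m: 2.4×10⁻⁴ × 0.79 × 240 = 0.045504 m
240–750 m: 1.8×10⁻⁴ × 0.66 × 510 = 0.060588 m
Layer 3: 0.89 × 820 × 1.2×10⁻⁴ = 0.087576 m
0.68×10⁻⁴ × 0.56 × 1600 = 0.060928 m
Δh = 0.045504 + 0.060588 + 0.087576 + 0.060928 = 0.254596 m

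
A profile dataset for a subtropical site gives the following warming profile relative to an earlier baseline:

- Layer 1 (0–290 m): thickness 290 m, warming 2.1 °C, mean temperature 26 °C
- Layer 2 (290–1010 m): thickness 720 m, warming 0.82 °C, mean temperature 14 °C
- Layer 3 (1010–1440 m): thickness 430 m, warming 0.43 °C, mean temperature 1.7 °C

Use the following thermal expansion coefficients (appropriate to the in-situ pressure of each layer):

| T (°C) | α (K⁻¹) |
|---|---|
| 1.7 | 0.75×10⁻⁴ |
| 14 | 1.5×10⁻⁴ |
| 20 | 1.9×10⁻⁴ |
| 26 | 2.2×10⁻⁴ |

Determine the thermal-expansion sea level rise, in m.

Layer 1 at 26 °C → α = 2.2×10⁻⁴ K⁻¹
Layer 2 at 14 °C → α = 1.5×10⁻⁴ K⁻¹
Layer 3 at 1.7 °C → α = 0.75×10⁻⁴ K⁻¹
0–290 m: 290 × 2.2×10⁻⁴ × 2.1 = 0.13398 m
290–1010 m: 720 × 1.5×10⁻⁴ × 0.82 = 0.08856 m
1010–1440 m: 0.75×10⁻⁴ × 0.43 × 430 = 0.0138675 m
Δh = 0.13398 + 0.08856 + 0.0138675 = 0.2364075 m

0.236 m of thermosteric rise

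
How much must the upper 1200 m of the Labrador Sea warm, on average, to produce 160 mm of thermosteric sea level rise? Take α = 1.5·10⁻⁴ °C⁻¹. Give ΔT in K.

ΔT = Δh/(αH) = 0.16 / (1.5×10⁻⁴ × 1200) ≈ 0.8889 K

about 0.889 K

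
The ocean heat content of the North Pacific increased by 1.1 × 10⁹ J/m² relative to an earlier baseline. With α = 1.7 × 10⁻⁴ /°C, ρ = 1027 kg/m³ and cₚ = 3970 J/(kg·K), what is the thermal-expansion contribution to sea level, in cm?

Δh = 4.59 cm

Δh = αQ/(ρcₚ) = 1.7×10⁻⁴ × 1.1×10⁹ / (1027 × 3970) ≈ 0.045865 m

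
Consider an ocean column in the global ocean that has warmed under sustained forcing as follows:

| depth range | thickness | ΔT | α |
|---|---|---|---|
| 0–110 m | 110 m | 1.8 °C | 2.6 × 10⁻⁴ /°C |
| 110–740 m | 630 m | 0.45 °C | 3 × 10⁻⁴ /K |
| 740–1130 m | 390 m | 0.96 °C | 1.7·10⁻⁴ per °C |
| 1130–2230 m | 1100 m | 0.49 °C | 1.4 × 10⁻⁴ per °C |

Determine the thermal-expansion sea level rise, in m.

Layer 1: 1.8 × 110 × 2.6×10⁻⁴ = 0.05148 m
0.45 × 3×10⁻⁴ × 630 = 0.08505 m
Layer 3: 390 × 1.7×10⁻⁴ × 0.96 = 0.063648 m
Layer 4: 1100 × 1.4×10⁻⁴ × 0.49 = 0.07546 m
Δh = 0.05148 + 0.08505 + 0.063648 + 0.07546 = 0.275638 m ≈ 0.276 m

about 0.276 m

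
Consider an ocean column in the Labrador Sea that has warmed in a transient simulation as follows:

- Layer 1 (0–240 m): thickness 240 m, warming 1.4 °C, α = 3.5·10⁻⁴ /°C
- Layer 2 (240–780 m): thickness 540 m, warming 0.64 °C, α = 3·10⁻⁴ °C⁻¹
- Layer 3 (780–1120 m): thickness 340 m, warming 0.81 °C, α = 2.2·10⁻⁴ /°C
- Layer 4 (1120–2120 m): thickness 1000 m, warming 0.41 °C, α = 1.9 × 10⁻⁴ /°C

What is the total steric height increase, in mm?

240 × 1.4 × 3.5×10⁻⁴ = 0.11760 m
540 × 0.64 × 3×10⁻⁴ = 0.10368 m
2.2×10⁻⁴ × 340 × 0.81 = 0.060588 m
1.9×10⁻⁴ × 0.41 × 1000 = 0.07790 m
Δh = 0.11760 + 0.10368 + 0.060588 + 0.07790 = 0.359768 m

about 360 mm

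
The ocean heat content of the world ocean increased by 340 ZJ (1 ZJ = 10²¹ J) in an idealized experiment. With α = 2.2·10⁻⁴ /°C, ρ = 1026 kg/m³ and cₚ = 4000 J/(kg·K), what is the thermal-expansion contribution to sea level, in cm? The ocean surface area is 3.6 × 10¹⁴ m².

Δh ≈ 5.06 cm

Per unit area: Q = 340×10²¹ / (3.6×10¹⁴) ≈ 9.444×10⁸ J/m²
Δh = αQ/(ρcₚ) = 2.2×10⁻⁴ × 9.444×10⁸ / (1026 × 4000) ≈ 0.050626 m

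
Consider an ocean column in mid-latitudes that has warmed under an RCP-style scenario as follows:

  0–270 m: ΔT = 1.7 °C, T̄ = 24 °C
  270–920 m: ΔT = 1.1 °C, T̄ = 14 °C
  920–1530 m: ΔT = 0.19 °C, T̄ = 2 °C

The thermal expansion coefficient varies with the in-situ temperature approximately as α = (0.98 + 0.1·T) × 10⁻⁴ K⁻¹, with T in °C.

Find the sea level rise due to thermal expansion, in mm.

Layer 1: α = (0.98 + 0.1×24)×10⁻⁴ = 3.38×10⁻⁴ K⁻¹
Layer 2: α = (0.98 + 0.1×14)×10⁻⁴ = 2.38×10⁻⁴ K⁻¹
Layer 3: α = (0.98 + 0.1×2)×10⁻⁴ = 1.18×10⁻⁴ K⁻¹
3.38×10⁻⁴ × 270 × 1.7 = 0.155142 m
270–920 m: 1.1 × 2.38×10⁻⁴ × 650 = 0.17017 m
Layer 3: 610 × 1.18×10⁻⁴ × 0.19 = 0.0136762 m
Δh = 0.155142 + 0.17017 + 0.0136762 = 0.3389882 m

Δh = 339 mm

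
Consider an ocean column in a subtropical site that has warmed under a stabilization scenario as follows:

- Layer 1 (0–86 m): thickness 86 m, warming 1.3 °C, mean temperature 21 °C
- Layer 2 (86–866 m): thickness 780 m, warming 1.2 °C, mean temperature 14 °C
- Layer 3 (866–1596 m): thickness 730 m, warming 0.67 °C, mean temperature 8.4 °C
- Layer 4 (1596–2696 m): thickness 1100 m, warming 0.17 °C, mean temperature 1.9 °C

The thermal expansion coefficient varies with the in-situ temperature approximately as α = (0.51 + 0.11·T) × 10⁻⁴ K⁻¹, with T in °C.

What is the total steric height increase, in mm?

Layer 1: α = (0.51 + 0.11×21)×10⁻⁴ = 2.82×10⁻⁴ K⁻¹
Layer 2: α = (0.51 + 0.11×14)×10⁻⁴ = 2.05×10⁻⁴ K⁻¹
Layer 3: α = (0.51 + 0.11×8.4)×10⁻⁴ = 1.434×10⁻⁴ K⁻¹
Layer 4: α = (0.51 + 0.11×1.9)×10⁻⁴ = 0.719×10⁻⁴ K⁻¹
0–86 m: 1.3 × 2.82×10⁻⁴ × 86 = 0.0315276 m
1.2 × 2.05×10⁻⁴ × 780 = 0.19188 m
Layer 3: 1.434×10⁻⁴ × 730 × 0.67 = 0.07013694 m
0.719×10⁻⁴ × 0.17 × 1100 = 0.0134453 m
Δh = 0.0315276 + 0.19188 + 0.07013694 + 0.0134453 = 0.30698984 m ≈ 307 mm

Δh = 307 mm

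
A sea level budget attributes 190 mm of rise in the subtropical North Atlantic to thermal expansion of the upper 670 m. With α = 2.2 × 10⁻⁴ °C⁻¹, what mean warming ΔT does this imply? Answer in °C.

ΔT = Δh/(αH) = 0.19 / (2.2×10⁻⁴ × 670) ≈ 1.289 °C

ΔT ≈ 1.29 °C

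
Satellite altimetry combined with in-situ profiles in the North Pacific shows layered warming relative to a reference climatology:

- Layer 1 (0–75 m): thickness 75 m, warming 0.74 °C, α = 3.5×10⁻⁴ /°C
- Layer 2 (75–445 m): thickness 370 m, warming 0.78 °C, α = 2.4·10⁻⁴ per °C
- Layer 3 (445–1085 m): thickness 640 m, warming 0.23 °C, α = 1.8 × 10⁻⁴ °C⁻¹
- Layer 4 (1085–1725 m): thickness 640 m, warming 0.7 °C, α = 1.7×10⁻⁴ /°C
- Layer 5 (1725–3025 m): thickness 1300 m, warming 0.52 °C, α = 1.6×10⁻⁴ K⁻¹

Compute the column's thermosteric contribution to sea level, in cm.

Layer 1: 3.5×10⁻⁴ × 75 × 0.74 = 0.019425 m
75–445 m: 2.4×10⁻⁴ × 0.78 × 370 = 0.069264 m
640 × 1.8×10⁻⁴ × 0.23 = 0.026496 m
1.7×10⁻⁴ × 0.7 × 640 = 0.07616 m
1725–3025 m: 1300 × 0.52 × 1.6×10⁻⁴ = 0.10816 m
Δh = 0.019425 + 0.069264 + 0.026496 + 0.07616 + 0.10816 = 0.299505 m ≈ 30.0 cm

about 30.0 cm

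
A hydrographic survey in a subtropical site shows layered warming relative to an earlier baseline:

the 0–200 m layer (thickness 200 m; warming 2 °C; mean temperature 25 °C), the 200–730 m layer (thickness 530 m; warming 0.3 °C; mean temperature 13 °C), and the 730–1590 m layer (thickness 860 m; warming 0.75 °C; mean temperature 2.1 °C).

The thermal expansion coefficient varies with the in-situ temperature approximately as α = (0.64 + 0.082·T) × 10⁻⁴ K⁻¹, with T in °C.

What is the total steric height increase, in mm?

Layer 1: α = (0.64 + 0.082×25)×10⁻⁴ = 2.69×10⁻⁴ K⁻¹
Layer 2: α = (0.64 + 0.082×13)×10⁻⁴ = 1.706×10⁻⁴ K⁻¹
Layer 3: α = (0.64 + 0.082×2.1)×10⁻⁴ = 0.8122×10⁻⁴ K⁻¹
0–200 m: 2.69×10⁻⁴ × 200 × 2 = 0.10760 m
530 × 0.3 × 1.706×10⁻⁴ = 0.0271254 m
Layer 3: 0.75 × 860 × 0.8122×10⁻⁴ = 0.0523869 m
Δh = 0.10760 + 0.0271254 + 0.0523869 = 0.1871123 m

187 mm of thermosteric rise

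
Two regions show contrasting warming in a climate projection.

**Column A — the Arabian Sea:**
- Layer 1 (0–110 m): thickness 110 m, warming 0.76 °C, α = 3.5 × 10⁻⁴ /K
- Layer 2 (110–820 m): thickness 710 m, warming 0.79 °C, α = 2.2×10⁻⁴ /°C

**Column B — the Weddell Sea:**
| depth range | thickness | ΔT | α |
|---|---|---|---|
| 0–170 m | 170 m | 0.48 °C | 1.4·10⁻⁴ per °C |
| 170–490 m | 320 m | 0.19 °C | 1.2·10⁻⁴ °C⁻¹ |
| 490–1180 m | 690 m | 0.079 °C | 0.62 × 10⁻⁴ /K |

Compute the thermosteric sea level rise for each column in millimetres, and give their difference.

A 0–110 m: 110 × 3.5×10⁻⁴ × 0.76 = 0.02926 m
A 110–820 m: 0.79 × 2.2×10⁻⁴ × 710 = 0.123398 m
A total: 0.152658 m
B 1.4×10⁻⁴ × 0.48 × 170 = 0.011424 m
B 170–490 m: 1.2×10⁻⁴ × 320 × 0.19 = 0.007296 m
B 0.62×10⁻⁴ × 690 × 0.079 = 0.00337962 m
B total: 0.02209962 m
Difference: 0.152658 − 0.02209962 = 0.13055838 m

A: 150 mm; B: 22 mm; difference 130 mm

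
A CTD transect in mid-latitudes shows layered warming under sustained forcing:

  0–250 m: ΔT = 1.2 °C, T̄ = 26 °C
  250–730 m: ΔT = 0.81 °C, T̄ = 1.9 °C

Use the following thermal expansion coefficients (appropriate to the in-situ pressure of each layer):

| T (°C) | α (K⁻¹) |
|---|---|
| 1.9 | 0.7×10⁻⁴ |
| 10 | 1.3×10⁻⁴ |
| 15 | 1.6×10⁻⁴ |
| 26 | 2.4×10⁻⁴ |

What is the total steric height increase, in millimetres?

about 99 mm

Layer 1 at 26 °C → α = 2.4×10⁻⁴ K⁻¹
Layer 2 at 1.9 °C → α = 0.7×10⁻⁴ K⁻¹
2.4×10⁻⁴ × 250 × 1.2 = 0.07200 m
250–730 m: 0.7×10⁻⁴ × 0.81 × 480 = 0.027216 m
Δh = 0.07200 + 0.027216 = 0.099216 m ≈ 99 mm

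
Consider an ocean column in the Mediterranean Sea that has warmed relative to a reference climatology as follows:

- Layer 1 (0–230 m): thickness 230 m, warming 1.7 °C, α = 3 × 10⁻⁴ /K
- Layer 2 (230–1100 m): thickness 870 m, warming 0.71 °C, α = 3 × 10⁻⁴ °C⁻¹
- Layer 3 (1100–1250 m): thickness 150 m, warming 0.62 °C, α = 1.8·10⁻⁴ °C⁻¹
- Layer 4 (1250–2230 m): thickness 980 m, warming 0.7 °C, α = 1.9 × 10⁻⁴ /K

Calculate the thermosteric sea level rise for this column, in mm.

450 mm

3×10⁻⁴ × 1.7 × 230 = 0.11730 m
3×10⁻⁴ × 870 × 0.71 = 0.18531 m
Layer 3: 150 × 1.8×10⁻⁴ × 0.62 = 0.01674 m
Layer 4: 0.7 × 1.9×10⁻⁴ × 980 = 0.13034 m
Δh = 0.11730 + 0.18531 + 0.01674 + 0.13034 = 0.44969 m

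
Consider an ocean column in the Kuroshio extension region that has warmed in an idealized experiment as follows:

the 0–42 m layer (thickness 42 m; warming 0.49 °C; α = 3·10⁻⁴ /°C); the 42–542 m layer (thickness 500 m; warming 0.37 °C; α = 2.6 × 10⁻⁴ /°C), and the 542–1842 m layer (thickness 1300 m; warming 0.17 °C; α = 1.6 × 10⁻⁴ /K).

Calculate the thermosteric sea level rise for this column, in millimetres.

0–42 m: 42 × 0.49 × 3×10⁻⁴ = 0.006174 m
0.37 × 2.6×10⁻⁴ × 500 = 0.04810 m
Layer 3: 1300 × 1.6×10⁻⁴ × 0.17 = 0.03536 m
Δh = 0.006174 + 0.04810 + 0.03536 = 0.089634 m ≈ 89.6 mm

89.6 mm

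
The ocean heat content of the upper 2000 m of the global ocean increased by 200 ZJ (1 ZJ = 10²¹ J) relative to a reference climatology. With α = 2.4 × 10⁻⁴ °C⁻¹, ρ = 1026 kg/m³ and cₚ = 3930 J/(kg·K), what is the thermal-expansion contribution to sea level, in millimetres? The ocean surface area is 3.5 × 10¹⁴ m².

Per unit area: Q = 200×10²¹ / (3.5×10¹⁴) ≈ 5.714×10⁸ J/m²
Δh = αQ/(ρcₚ) = 2.4×10⁻⁴ × 5.714×10⁸ / (1026 × 3930) ≈ 0.03401 m

Δh ≈ 34.0 mm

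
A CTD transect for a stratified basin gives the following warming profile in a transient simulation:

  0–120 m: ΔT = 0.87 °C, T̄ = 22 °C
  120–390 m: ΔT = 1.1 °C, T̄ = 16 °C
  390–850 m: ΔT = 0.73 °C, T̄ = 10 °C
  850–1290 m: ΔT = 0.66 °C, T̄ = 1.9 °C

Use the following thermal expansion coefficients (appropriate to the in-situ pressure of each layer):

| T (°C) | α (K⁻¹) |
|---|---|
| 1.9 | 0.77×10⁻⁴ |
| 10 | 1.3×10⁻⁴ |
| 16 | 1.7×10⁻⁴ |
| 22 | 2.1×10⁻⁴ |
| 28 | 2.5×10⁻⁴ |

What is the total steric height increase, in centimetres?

Δh ≈ 13.8 cm

Layer 1 at 22 °C → α = 2.1×10⁻⁴ K⁻¹
Layer 2 at 16 °C → α = 1.7×10⁻⁴ K⁻¹
Layer 3 at 10 °C → α = 1.3×10⁻⁴ K⁻¹
Layer 4 at 1.9 °C → α = 0.77×10⁻⁴ K⁻¹
Layer 1: 2.1×10⁻⁴ × 120 × 0.87 = 0.021924 m
1.1 × 270 × 1.7×10⁻⁴ = 0.05049 m
460 × 0.73 × 1.3×10⁻⁴ = 0.043654 m
Layer 4: 0.77×10⁻⁴ × 0.66 × 440 = 0.0223608 m
Δh = 0.021924 + 0.05049 + 0.043654 + 0.0223608 = 0.1384288 m ≈ 13.8 cm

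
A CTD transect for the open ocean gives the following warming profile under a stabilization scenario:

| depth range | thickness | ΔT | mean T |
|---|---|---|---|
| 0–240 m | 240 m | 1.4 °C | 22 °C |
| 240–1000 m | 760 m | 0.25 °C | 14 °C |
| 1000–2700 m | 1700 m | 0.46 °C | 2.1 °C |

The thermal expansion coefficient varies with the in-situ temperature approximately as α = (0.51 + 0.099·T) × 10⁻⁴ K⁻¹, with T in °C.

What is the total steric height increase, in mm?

Δh ≈ 182 mm

Layer 1: α = (0.51 + 0.099×22)×10⁻⁴ = 2.688×10⁻⁴ K⁻¹
Layer 2: α = (0.51 + 0.099×14)×10⁻⁴ = 1.896×10⁻⁴ K⁻¹
Layer 3: α = (0.51 + 0.099×2.1)×10⁻⁴ = 0.7179×10⁻⁴ K⁻¹
0–240 m: 1.4 × 2.688×10⁻⁴ × 240 = 0.0903168 m
240–1000 m: 760 × 0.25 × 1.896×10⁻⁴ = 0.036024 m
Layer 3: 0.7179×10⁻⁴ × 1700 × 0.46 = 0.05613978 m
Δh = 0.0903168 + 0.036024 + 0.05613978 = 0.18248058 m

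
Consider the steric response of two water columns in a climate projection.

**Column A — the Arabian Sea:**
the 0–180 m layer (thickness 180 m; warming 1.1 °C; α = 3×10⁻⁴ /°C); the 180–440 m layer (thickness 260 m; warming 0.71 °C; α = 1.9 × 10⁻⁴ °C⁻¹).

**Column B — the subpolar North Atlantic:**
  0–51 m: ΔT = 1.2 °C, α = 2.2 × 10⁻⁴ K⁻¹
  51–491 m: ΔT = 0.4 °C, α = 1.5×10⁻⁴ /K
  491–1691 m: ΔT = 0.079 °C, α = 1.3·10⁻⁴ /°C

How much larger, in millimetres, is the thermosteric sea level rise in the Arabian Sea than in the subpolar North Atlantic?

Δh_A − Δh_B ≈ 42 mm

A 0–180 m: 180 × 1.1 × 3×10⁻⁴ = 0.05940 m
A 180–440 m: 0.71 × 1.9×10⁻⁴ × 260 = 0.035074 m
A total: 0.094474 m
B 0–51 m: 51 × 2.2×10⁻⁴ × 1.2 = 0.013464 m
B 51–491 m: 440 × 0.4 × 1.5×10⁻⁴ = 0.02640 m
B Layer 3: 1200 × 1.3×10⁻⁴ × 0.079 = 0.012324 m
B total: 0.052188 m
Difference: 0.094474 − 0.052188 = 0.042286 m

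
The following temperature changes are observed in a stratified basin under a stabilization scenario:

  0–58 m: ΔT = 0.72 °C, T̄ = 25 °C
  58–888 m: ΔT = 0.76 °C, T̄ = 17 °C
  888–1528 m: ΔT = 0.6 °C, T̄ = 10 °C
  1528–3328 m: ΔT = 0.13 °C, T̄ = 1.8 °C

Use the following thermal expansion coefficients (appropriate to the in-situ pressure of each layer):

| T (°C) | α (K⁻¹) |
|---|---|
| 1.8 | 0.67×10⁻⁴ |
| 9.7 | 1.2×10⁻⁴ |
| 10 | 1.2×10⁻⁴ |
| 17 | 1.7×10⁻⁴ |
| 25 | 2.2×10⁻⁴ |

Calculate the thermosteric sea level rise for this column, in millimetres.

180 mm of thermosteric rise

Layer 1 at 25 °C → α = 2.2×10⁻⁴ K⁻¹
Layer 2 at 17 °C → α = 1.7×10⁻⁴ K⁻¹
Layer 3 at 10 °C → α = 1.2×10⁻⁴ K⁻¹
Layer 4 at 1.8 °C → α = 0.67×10⁻⁴ K⁻¹
Layer 1: 0.72 × 2.2×10⁻⁴ × 58 = 0.0091872 m
830 × 0.76 × 1.7×10⁻⁴ = 0.107236 m
1.2×10⁻⁴ × 0.6 × 640 = 0.04608 m
Layer 4: 1800 × 0.13 × 0.67×10⁻⁴ = 0.015678 m
Δh = 0.0091872 + 0.107236 + 0.04608 + 0.015678 = 0.1781812 m ≈ 180 mm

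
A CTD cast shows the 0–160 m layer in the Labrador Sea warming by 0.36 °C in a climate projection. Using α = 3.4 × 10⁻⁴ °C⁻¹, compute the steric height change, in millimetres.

Δh = αΔT·H = 3.4×10⁻⁴ × 0.36 × 160 = 0.019584 m

Δh = 20 mm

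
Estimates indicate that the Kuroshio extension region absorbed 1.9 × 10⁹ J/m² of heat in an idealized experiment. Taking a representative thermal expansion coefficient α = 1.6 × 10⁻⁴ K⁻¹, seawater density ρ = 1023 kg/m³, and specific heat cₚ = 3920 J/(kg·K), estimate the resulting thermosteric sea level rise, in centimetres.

Δh = 7.58 cm

Δh = αQ/(ρcₚ) = 1.6×10⁻⁴ × 1.9×10⁹ / (1023 × 3920) ≈ 0.075807 m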